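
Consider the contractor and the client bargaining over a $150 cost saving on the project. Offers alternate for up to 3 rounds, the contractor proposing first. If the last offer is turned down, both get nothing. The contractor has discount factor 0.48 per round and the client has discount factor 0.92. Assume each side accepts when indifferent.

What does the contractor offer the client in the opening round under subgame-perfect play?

Round 3 (the contractor proposes): rejection yields 0 for the client; the contractor offers 0 and keeps 150.
Round 2 (the client proposes): the contractor can get 150 next round, worth 0.48 × 150 = 72 now; the client offers that and keeps 78.
Round 1 (the contractor proposes): the client can get 78 next round, worth 0.92 × 78 = 71.76 now; the contractor offers that and keeps 78.24.

71.76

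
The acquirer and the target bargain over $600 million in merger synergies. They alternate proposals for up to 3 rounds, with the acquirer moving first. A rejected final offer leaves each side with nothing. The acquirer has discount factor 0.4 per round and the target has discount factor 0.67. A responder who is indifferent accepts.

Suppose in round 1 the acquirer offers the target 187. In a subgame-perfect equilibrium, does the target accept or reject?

Reject

Round 3 (the acquirer proposes): the target will accept anything ≥ 0, so the acquirer offers 0 and keeps 600.
Round 2 (the target proposes): the acquirer can get 600 next round, worth 0.4 × 600 = 240 now. The target offers 240 and keeps 600 − 240 = 360.
So by rejecting in round 1, the target gets 360 next round, worth 0.67 × 360 = 241.2 now.
Offer 187 < 241.2, so the target rejects.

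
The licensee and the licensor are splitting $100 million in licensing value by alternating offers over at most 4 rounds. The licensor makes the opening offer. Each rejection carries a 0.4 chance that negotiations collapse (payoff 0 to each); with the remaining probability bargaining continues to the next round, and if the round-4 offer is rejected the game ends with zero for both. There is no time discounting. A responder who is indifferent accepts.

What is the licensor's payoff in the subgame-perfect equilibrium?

Round 4 (the licensee proposes): rejection yields 0 for the licensor; the licensee offers 0 and keeps 100.
Round 3 (the licensor proposes): rejecting gives the licensee an expected 0.6 × 100 = 60, so the licensor offers 60, keeping 40.
Round 2 (the licensee proposes): rejecting gives the licensor an expected 0.6 × 40 = 24; the licensee offers that and keeps 76.
Round 1 (the licensor proposes): rejecting gives the licensee an expected 0.6 × 76 = 45.6; the licensor offers that and keeps 54.4.

54.4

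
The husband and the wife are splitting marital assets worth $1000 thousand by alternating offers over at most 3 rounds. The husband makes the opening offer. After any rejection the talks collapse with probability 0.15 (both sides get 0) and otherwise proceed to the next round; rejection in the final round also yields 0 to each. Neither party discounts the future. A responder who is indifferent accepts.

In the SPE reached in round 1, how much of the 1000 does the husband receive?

Round 3 (the husband proposes): rejection yields 0 for the wife; the husband offers 0 and keeps 1000.
Round 2 (the wife proposes): rejecting gives the husband an expected 0.85 × 1000 = 850; the wife offers that and keeps 150.
Round 1 (the husband proposes): rejecting gives the wife an expected 0.85 × 150 = 127.5. The husband offers 127.5 and keeps 1000 − 127.5 = 872.5.

872.5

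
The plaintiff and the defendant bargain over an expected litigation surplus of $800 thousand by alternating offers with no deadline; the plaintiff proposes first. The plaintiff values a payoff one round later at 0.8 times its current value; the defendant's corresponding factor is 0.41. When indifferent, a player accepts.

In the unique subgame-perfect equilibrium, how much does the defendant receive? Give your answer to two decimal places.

Let x be the plaintiff's share when the plaintiff proposes and y be the defendant's share when the defendant proposes.
The defendant accepts iff offered ≥ 0.41·y, so x = 800 − 0.41y. Symmetrically y = 800 − 0.8x.
Substituting: x = 800 − 0.41(800 − 0.8x), giving x(1 − 0.8·0.41) = 800(1 − 0.41).
So x = 800 × 0.59 / 0.672 ≈ 702.3810, and the defendant receives 800 − x ≈ 97.6190.

97.62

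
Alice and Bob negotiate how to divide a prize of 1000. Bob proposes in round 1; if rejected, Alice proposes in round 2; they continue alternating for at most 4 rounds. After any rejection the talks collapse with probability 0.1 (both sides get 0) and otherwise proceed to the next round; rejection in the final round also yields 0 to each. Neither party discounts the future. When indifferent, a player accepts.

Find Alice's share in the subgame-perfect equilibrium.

By backward induction:
Round 4 (Alice proposes): Bob will accept anything ≥ 0, so Alice offers 0 and keeps 1000.
Round 3 (Bob proposes): rejecting gives Alice an expected 0.9 × 1000 = 900. Bob offers 900 and keeps 1000 − 900 = 100.
Round 2 (Alice proposes): rejecting gives Bob an expected 0.9 × 100 = 90, so Alice offers 90, keeping 910.
Round 1 (Bob proposes): rejecting gives Alice an expected 0.9 × 910 = 819; Bob offers that and keeps 181.

819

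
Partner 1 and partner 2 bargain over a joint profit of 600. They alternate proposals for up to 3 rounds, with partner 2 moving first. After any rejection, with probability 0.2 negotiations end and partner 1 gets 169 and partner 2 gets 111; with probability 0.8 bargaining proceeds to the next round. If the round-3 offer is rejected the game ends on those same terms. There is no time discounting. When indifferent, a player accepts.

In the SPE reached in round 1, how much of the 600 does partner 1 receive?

220.2

By backward induction:
Round 3 (partner 2 proposes): partner 1 gets 169 if talks fail, so partner 2 offers 169 and keeps 431.
Round 2 (partner 1 proposes): rejecting gives partner 2 an expected 0.8 × 431 + 0.2 × 111 = 367, so partner 1 offers 367, keeping 233.
Round 1 (partner 2 proposes): rejecting gives partner 1 an expected 0.8 × 233 + 0.2 × 169 = 220.2; partner 2 offers that and keeps 379.8.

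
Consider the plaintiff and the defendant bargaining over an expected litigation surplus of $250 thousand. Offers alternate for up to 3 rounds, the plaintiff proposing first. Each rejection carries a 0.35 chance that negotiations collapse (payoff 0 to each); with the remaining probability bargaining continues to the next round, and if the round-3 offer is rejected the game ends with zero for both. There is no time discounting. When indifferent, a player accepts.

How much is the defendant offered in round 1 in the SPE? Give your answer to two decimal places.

56.88

Round 3 (the plaintiff proposes): the defendant will accept anything ≥ 0, so the plaintiff offers 0 and keeps 250.
Round 2 (the defendant proposes): rejecting gives the plaintiff an expected 0.65 × 250 = 162.5; the defendant offers that and keeps 87.5.
Round 1 (the plaintiff proposes): rejecting gives the defendant an expected 0.65 × 87.5 = 56.875, so the plaintiff offers 56.875, keeping 193.125.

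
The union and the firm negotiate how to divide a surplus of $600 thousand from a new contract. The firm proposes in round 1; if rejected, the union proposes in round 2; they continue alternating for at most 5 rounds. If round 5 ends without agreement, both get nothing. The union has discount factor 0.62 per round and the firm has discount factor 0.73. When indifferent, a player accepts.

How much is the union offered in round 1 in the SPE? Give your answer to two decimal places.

Round 5 (the firm proposes): rejection yields 0 for the union; the firm offers 0 and keeps 600.
Round 4 (the union proposes): the firm can get 600 next round, worth 0.73 × 600 = 438 now. The union offers 438 and keeps 600 − 438 = 162.
Round 3 (the firm proposes): the union can get 162 next round, worth 0.62 × 162 = 100.44 now; the firm offers that and keeps 499.56.
Round 2 (the union proposes): the firm can get 499.56 next round, worth 0.73 × 499.56 = 364.6788 now; the union offers that and keeps 235.3212.
Round 1 (the firm proposes): the union can get 235.3212 next round, worth 0.62 × 235.3212 = 145.899144 now; the firm offers that and keeps 454.100856.

145.90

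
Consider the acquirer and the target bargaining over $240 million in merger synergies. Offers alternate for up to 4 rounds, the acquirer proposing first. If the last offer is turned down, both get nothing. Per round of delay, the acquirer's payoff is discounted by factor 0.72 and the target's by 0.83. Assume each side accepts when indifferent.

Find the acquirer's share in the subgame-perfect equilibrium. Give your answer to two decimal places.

65.18

Round 4 (the target proposes): rejection yields 0 for the acquirer; the target offers 0 and keeps 240.
Round 3 (the acquirer proposes): the target can get 240 next round, worth 0.83 × 240 = 199.2 now. The acquirer offers 199.2 and keeps 240 − 199.2 = 40.8.
Round 2 (the target proposes): the acquirer can get 40.8 next round, worth 0.72 × 40.8 = 29.376 now; the target offers that and keeps 210.624.
Round 1 (the acquirer proposes): the target can get 210.624 next round, worth 0.83 × 210.624 = 174.81792 now, so the acquirer offers 174.81792, keeping 65.18208.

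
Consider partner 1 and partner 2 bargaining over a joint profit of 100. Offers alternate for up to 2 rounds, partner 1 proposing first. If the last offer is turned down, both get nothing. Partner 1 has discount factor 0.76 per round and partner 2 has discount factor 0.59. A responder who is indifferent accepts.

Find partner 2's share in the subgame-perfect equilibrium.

Round 2 (partner 2 proposes): partner 1 will accept anything ≥ 0, so partner 2 offers 0 and keeps 100.
Round 1 (partner 1 proposes): partner 2 can get 100 next round, worth 0.59 × 100 = 59 now, so partner 1 offers 59, keeping 41.

59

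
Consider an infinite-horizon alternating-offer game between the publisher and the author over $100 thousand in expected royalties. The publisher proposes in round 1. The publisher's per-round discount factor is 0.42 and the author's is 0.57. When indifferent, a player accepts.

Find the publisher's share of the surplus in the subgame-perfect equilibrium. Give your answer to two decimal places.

56.53

Let x be the publisher's share when the publisher proposes and y be the author's share when the author proposes.
The author accepts iff offered ≥ 0.57·y, so x = 100 − 0.57y. Symmetrically y = 100 − 0.42x.
Substituting: x = 100 − 0.57(100 − 0.42x), giving x(1 − 0.42·0.57) = 100(1 − 0.57).
So x = 100 × 0.43 / 0.7606 ≈ 56.5343, and the author receives 100 − x ≈ 43.4657.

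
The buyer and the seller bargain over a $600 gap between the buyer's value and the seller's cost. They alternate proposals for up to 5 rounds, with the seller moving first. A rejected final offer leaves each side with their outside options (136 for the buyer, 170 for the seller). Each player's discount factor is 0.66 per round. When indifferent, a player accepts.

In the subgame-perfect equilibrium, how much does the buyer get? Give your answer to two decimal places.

Round 5 (the seller proposes): the buyer gets 136 if talks fail, so the seller offers 136 and keeps 464.
Round 4 (the buyer proposes): the seller can get 464 next round, worth 0.66 × 464 = 306.24 now. The buyer offers 306.24 and keeps 600 − 306.24 = 293.76.
Round 3 (the seller proposes): the buyer can get 293.76 next round, worth 0.66 × 293.76 = 193.8816 now; the seller offers that and keeps 406.1184.
Round 2 (the buyer proposes): the seller can get 406.1184 next round, worth 0.66 × 406.1184 = 268.038144 now, so the buyer offers 268.038144, keeping 331.961856.
Round 1 (the seller proposes): the buyer can get 331.961856 next round, worth 0.66 × 331.961856 = 219.09482496 now, so the seller offers 219.09482496, keeping 380.90517504.

219.09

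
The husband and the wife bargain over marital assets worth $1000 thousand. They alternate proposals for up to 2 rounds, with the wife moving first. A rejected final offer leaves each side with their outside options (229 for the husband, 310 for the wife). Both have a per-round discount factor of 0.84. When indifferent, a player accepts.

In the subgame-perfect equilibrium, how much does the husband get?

579.6

Solve by backward induction from round 2.
Round 2 (the husband proposes): the wife gets 310 if talks fail, so the husband offers 310 and keeps 690.
Round 1 (the wife proposes): the husband can get 690 next round, worth 0.84 × 690 = 579.6 now; the wife offers that and keeps 420.4.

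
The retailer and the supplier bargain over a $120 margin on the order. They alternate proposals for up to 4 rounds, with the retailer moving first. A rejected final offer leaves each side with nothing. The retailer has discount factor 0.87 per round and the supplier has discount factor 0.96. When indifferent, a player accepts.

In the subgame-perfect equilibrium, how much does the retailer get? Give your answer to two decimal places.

8.81

Round 4 (the supplier proposes): rejection yields 0 for the retailer; the supplier offers 0 and keeps 120.
Round 3 (the retailer proposes): the supplier can get 120 next round, worth 0.96 × 120 = 115.2 now. The retailer offers 115.2 and keeps 120 − 115.2 = 4.8.
Round 2 (the supplier proposes): the retailer can get 4.8 next round, worth 0.87 × 4.8 = 4.176 now. The supplier offers 4.176 and keeps 120 − 4.176 = 115.824.
Round 1 (the retailer proposes): the supplier can get 115.824 next round, worth 0.96 × 115.824 = 111.19104 now; the retailer offers that and keeps 8.80896.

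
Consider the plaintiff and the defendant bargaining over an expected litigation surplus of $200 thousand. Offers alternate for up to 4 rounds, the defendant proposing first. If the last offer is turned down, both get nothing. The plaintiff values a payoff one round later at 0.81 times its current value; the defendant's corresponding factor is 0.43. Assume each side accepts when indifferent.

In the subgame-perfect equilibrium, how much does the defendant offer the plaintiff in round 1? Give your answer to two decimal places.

By backward induction:
Round 4 (the plaintiff proposes): rejection yields 0 for the defendant; the plaintiff offers 0 and keeps 200.
Round 3 (the defendant proposes): the plaintiff can get 200 next round, worth 0.81 × 200 = 162 now. The defendant offers 162 and keeps 200 − 162 = 38.
Round 2 (the plaintiff proposes): the defendant can get 38 next round, worth 0.43 × 38 = 16.34 now; the plaintiff offers that and keeps 183.66.
Round 1 (the defendant proposes): the plaintiff can get 183.66 next round, worth 0.81 × 183.66 = 148.7646 now, so the defendant offers 148.7646, keeping 51.2354.

148.76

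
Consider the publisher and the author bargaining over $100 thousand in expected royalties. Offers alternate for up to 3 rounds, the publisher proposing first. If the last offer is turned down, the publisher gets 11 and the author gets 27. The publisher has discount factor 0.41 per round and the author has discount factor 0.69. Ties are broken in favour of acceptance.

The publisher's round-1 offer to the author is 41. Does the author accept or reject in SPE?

Round 3 (the publisher proposes): the author gets 27 if talks fail, so the publisher offers 27 and keeps 73.
Round 2 (the author proposes): the publisher can get 73 next round, worth 0.41 × 73 = 29.93 now, so the author offers 29.93, keeping 70.07.
So by rejecting in round 1, the author gets 70.07 next round, worth 0.69 × 70.07 = 48.3483 now.
Offer 41 < 48.3483, so the author rejects.

Reject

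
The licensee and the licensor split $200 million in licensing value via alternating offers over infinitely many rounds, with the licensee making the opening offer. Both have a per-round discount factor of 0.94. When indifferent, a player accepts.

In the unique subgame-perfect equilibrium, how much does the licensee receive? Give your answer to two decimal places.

103.09

When the licensee proposes, the licensor accepts any offer worth at least 0.94 times what the licensor would get by proposing next round; and vice versa.
This gives x = 200 − 0.94y and y = 200 − 0.94x, where x and y are each side's share when it proposes.
Hence (1 − 0.94·0.94)x = 200(1 − 0.94), i.e. 0.1164·x = 12.
x ≈ 103.0928; the licensor's share is 200 − x ≈ 96.9072.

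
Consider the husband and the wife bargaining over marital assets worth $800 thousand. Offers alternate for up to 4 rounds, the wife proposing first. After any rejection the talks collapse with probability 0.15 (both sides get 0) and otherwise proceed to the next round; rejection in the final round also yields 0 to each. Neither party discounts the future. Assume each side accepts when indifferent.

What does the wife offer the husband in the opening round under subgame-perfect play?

Round 4 (the husband proposes): the wife will accept anything ≥ 0, so the husband offers 0 and keeps 800.
Round 3 (the wife proposes): rejecting gives the husband an expected 0.85 × 800 = 680, so the wife offers 680, keeping 120.
Round 2 (the husband proposes): rejecting gives the wife an expected 0.85 × 120 = 102. The husband offers 102 and keeps 800 − 102 = 698.
Round 1 (the wife proposes): rejecting gives the husband an expected 0.85 × 698 = 593.3; the wife offers that and keeps 206.7.

593.3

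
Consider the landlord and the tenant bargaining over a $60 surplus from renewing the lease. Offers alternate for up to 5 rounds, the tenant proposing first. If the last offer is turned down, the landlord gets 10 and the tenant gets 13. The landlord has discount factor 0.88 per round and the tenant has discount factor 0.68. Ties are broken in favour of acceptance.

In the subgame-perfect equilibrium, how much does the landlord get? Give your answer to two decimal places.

By backward induction:
Round 5 (the tenant proposes): the landlord gets 10 if talks fail, so the tenant offers 10 and keeps 50.
Round 4 (the landlord proposes): the tenant can get 50 next round, worth 0.68 × 50 = 34 now, so the landlord offers 34, keeping 26.
Round 3 (the tenant proposes): the landlord can get 26 next round, worth 0.88 × 26 = 22.88 now, so the tenant offers 22.88, keeping 37.12.
Round 2 (the landlord proposes): the tenant can get 37.12 next round, worth 0.68 × 37.12 = 25.2416 now; the landlord offers that and keeps 34.7584.
Round 1 (the tenant proposes): the landlord can get 34.7584 next round, worth 0.88 × 34.7584 = 30.587392 now, so the tenant offers 30.587392, keeping 29.412608.

30.59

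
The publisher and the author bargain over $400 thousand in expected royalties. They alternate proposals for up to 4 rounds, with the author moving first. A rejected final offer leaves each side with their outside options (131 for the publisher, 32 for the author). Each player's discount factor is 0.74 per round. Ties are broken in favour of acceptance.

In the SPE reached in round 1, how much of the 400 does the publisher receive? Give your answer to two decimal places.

226.08

By backward induction:
Round 4 (the publisher proposes): the author gets 32 if talks fail, so the publisher offers 32 and keeps 368.
Round 3 (the author proposes): the publisher can get 368 next round, worth 0.74 × 368 = 272.32 now, so the author offers 272.32, keeping 127.68.
Round 2 (the publisher proposes): the author can get 127.68 next round, worth 0.74 × 127.68 = 94.4832 now, so the publisher offers 94.4832, keeping 305.5168.
Round 1 (the author proposes): the publisher can get 305.5168 next round, worth 0.74 × 305.5168 = 226.082432 now, so the author offers 226.082432, keeping 173.917568.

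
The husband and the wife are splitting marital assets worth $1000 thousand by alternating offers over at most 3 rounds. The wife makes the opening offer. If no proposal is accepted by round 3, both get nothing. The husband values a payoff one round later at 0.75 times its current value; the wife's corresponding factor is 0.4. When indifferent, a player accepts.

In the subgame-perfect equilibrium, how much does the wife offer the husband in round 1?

450

Round 3 (the wife proposes): the husband will accept anything ≥ 0, so the wife offers 0 and keeps 1000.
Round 2 (the husband proposes): the wife can get 1000 next round, worth 0.4 × 1000 = 400 now. The husband offers 400 and keeps 1000 − 400 = 600.
Round 1 (the wife proposes): the husband can get 600 next round, worth 0.75 × 600 = 450 now; the wife offers that and keeps 550.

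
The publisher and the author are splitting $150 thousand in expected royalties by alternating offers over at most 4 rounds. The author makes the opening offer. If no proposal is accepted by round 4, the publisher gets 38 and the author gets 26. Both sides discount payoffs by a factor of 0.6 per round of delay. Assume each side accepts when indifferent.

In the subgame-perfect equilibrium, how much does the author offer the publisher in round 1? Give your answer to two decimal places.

62.78

Solve by backward induction from round 4.
Round 4 (the publisher proposes): the author gets 26 if talks fail, so the publisher offers 26 and keeps 124.
Round 3 (the author proposes): the publisher can get 124 next round, worth 0.6 × 124 = 74.4 now. The author offers 74.4 and keeps 150 − 74.4 = 75.6.
Round 2 (the publisher proposes): the author can get 75.6 next round, worth 0.6 × 75.6 = 45.36 now, so the publisher offers 45.36, keeping 104.64.
Round 1 (the author proposes): the publisher can get 104.64 next round, worth 0.6 × 104.64 = 62.784 now. The author offers 62.784 and keeps 150 − 62.784 = 87.216.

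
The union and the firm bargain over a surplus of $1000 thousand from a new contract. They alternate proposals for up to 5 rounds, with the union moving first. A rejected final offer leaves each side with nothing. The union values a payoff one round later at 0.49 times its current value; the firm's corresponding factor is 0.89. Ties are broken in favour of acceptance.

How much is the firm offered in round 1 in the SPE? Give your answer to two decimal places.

Work backward from the last round.
Round 5 (the union proposes): rejection yields 0 for the firm; the union offers 0 and keeps 1000.
Round 4 (the firm proposes): the union can get 1000 next round, worth 0.49 × 1000 = 490 now. The firm offers 490 and keeps 1000 − 490 = 510.
Round 3 (the union proposes): the firm can get 510 next round, worth 0.89 × 510 = 453.9 now, so the union offers 453.9, keeping 546.1.
Round 2 (the firm proposes): the union can get 546.1 next round, worth 0.49 × 546.1 = 267.589 now, so the firm offers 267.589, keeping 732.411.
Round 1 (the union proposes): the firm can get 732.411 next round, worth 0.89 × 732.411 = 651.84579 now, so the union offers 651.84579, keeping 348.15421.

651.85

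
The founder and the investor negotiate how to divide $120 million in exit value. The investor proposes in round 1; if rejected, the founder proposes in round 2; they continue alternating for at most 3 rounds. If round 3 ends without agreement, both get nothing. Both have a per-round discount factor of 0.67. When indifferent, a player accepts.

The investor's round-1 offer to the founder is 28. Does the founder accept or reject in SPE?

Round 3 (the investor proposes): rejection yields 0 for the founder; the investor offers 0 and keeps 120.
Round 2 (the founder proposes): the investor can get 120 next round, worth 0.67 × 120 = 80.4 now. The founder offers 80.4 and keeps 120 − 80.4 = 39.6.
So by rejecting in round 1, the founder gets 39.6 next round, worth 0.67 × 39.6 = 26.532 now.
Offer 28 ≥ 26.532, so the founder accepts.

Accept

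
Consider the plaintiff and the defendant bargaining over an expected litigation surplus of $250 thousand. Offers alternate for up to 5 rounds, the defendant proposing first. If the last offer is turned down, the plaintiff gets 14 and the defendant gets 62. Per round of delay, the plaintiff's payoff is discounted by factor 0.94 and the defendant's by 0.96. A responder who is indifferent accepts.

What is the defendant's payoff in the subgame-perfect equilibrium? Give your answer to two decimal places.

Round 5 (the defendant proposes): the plaintiff gets 14 if talks fail, so the defendant offers 14 and keeps 236.
Round 4 (the plaintiff proposes): the defendant can get 236 next round, worth 0.96 × 236 = 226.56 now; the plaintiff offers that and keeps 23.44.
Round 3 (the defendant proposes): the plaintiff can get 23.44 next round, worth 0.94 × 23.44 = 22.0336 now; the defendant offers that and keeps 227.9664.
Round 2 (the plaintiff proposes): the defendant can get 227.9664 next round, worth 0.96 × 227.9664 = 218.847744 now. The plaintiff offers 218.847744 and keeps 250 − 218.847744 = 31.152256.
Round 1 (the defendant proposes): the plaintiff can get 31.152256 next round, worth 0.94 × 31.152256 = 29.28312064 now. The defendant offers 29.28312064 and keeps 250 − 29.28312064 = 220.71687936.

220.72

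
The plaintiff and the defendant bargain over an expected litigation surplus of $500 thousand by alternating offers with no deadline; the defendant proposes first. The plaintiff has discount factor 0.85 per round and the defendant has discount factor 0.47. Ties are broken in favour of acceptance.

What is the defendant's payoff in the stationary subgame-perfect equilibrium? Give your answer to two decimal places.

124.90

When the defendant proposes, the plaintiff accepts any offer worth at least 0.85 times what the plaintiff would get by proposing next round; and vice versa.
This gives x = 500 − 0.85y and y = 500 − 0.47x, where x and y are each side's share when it proposes.
Hence (1 − 0.85·0.47)x = 500(1 − 0.85), i.e. 0.6005·x = 75.
x ≈ 124.8959; the plaintiff's share is 500 − x ≈ 375.1041.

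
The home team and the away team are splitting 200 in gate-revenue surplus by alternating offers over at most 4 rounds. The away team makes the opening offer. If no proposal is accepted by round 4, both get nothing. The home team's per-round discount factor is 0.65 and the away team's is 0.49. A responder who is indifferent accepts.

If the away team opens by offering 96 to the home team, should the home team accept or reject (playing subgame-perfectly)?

Reject

Round 4 (the home team proposes): rejection yields 0 for the away team; the home team offers 0 and keeps 200.
Round 3 (the away team proposes): the home team can get 200 next round, worth 0.65 × 200 = 130 now, so the away team offers 130, keeping 70.
Round 2 (the home team proposes): the away team can get 70 next round, worth 0.49 × 70 = 34.3 now, so the home team offers 34.3, keeping 165.7.
So by rejecting in round 1, the home team gets 165.7 next round, worth 0.65 × 165.7 = 107.705 now.
Offer 96 < 107.705, so the home team rejects.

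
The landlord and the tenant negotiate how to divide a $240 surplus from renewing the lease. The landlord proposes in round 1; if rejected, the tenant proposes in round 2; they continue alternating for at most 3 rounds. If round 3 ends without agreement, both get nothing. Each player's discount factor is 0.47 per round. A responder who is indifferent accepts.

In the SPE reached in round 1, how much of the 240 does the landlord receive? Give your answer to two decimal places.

180.22

Solve by backward induction from round 3.
Round 3 (the landlord proposes): rejection yields 0 for the tenant; the landlord offers 0 and keeps 240.
Round 2 (the tenant proposes): the landlord can get 240 next round, worth 0.47 × 240 = 112.8 now. The tenant offers 112.8 and keeps 240 − 112.8 = 127.2.
Round 1 (the landlord proposes): the tenant can get 127.2 next round, worth 0.47 × 127.2 = 59.784 now; the landlord offers that and keeps 180.216.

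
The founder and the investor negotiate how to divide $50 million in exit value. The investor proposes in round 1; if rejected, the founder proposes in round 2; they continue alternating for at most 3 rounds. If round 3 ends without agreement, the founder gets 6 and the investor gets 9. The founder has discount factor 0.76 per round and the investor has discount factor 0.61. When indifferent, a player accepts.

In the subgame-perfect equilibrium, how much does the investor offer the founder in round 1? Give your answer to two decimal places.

17.60

Round 3 (the investor proposes): the founder gets 6 if talks fail, so the investor offers 6 and keeps 44.
Round 2 (the founder proposes): the investor can get 44 next round, worth 0.61 × 44 = 26.84 now, so the founder offers 26.84, keeping 23.16.
Round 1 (the investor proposes): the founder can get 23.16 next round, worth 0.76 × 23.16 = 17.6016 now; the investor offers that and keeps 32.3984.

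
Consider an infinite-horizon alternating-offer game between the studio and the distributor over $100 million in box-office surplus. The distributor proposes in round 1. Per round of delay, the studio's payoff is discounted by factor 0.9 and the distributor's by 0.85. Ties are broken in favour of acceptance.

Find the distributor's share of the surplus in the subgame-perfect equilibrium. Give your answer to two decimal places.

In a stationary SPE each proposer offers the other exactly their discounted continuation value.
If the distributor keeps x when proposing and the studio keeps y when proposing, then x = 100 − 0.9y and y = 100 − 0.85x.
Solving: x = 100(1 − 0.9) / (1 − 0.85·0.9) = 10 / 0.235 ≈ 42.5532.
The studio gets 100 − 42.5532 ≈ 57.4468.

42.55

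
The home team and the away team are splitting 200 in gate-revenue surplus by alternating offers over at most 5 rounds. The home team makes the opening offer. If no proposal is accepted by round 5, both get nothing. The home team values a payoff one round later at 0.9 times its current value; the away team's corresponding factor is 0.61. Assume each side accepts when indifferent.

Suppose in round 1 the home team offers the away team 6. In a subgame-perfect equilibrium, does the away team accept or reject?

Round 5 (the home team proposes): the away team will accept anything ≥ 0, so the home team offers 0 and keeps 200.
Round 4 (the away team proposes): the home team can get 200 next round, worth 0.9 × 200 = 180 now; the away team offers that and keeps 20.
Round 3 (the home team proposes): the away team can get 20 next round, worth 0.61 × 20 = 12.2 now. The home team offers 12.2 and keeps 200 − 12.2 = 187.8.
Round 2 (the away team proposes): the home team can get 187.8 next round, worth 0.9 × 187.8 = 169.02 now; the away team offers that and keeps 30.98.
So by rejecting in round 1, the away team gets 30.98 next round, worth 0.61 × 30.98 = 18.8978 now.
Offer 6 < 18.8978, so the away team rejects.

Reject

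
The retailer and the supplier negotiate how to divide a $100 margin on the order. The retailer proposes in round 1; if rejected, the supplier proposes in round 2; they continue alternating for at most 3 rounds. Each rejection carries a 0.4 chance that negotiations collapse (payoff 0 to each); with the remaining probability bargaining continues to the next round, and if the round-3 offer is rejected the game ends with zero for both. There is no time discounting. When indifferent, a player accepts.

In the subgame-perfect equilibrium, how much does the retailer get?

By backward induction:
Round 3 (the retailer proposes): the supplier will accept anything ≥ 0, so the retailer offers 0 and keeps 100.
Round 2 (the supplier proposes): rejecting gives the retailer an expected 0.6 × 100 = 60, so the supplier offers 60, keeping 40.
Round 1 (the retailer proposes): rejecting gives the supplier an expected 0.6 × 40 = 24. The retailer offers 24 and keeps 100 − 24 = 76.

76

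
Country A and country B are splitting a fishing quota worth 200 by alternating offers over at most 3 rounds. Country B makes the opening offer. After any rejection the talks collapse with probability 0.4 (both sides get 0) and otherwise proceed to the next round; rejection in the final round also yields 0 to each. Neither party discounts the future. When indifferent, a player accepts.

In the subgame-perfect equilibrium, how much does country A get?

48

By backward induction:
Round 3 (country B proposes): country A will accept anything ≥ 0, so country B offers 0 and keeps 200.
Round 2 (country A proposes): rejecting gives country B an expected 0.6 × 200 = 120; country A offers that and keeps 80.
Round 1 (country B proposes): rejecting gives country A an expected 0.6 × 80 = 48; country B offers that and keeps 152.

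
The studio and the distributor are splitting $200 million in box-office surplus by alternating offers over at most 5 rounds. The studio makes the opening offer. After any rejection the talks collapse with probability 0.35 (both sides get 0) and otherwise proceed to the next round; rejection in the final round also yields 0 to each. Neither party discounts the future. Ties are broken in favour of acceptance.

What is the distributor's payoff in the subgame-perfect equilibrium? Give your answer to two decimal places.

Round 5 (the studio proposes): rejection yields 0 for the distributor; the studio offers 0 and keeps 200.
Round 4 (the distributor proposes): rejecting gives the studio an expected 0.65 × 200 = 130. The distributor offers 130 and keeps 200 − 130 = 70.
Round 3 (the studio proposes): rejecting gives the distributor an expected 0.65 × 70 = 45.5, so the studio offers 45.5, keeping 154.5.
Round 2 (the distributor proposes): rejecting gives the studio an expected 0.65 × 154.5 = 100.425. The distributor offers 100.425 and keeps 200 − 100.425 = 99.575.
Round 1 (the studio proposes): rejecting gives the distributor an expected 0.65 × 99.575 = 64.72375, so the studio offers 64.72375, keeping 135.27625.

64.72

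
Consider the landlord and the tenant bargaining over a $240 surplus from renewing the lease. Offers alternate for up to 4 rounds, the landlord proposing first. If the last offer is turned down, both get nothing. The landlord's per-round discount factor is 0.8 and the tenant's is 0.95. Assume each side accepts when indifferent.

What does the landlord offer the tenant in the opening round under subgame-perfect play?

Round 4 (the tenant proposes): rejection yields 0 for the landlord; the tenant offers 0 and keeps 240.
Round 3 (the landlord proposes): the tenant can get 240 next round, worth 0.95 × 240 = 228 now. The landlord offers 228 and keeps 240 − 228 = 12.
Round 2 (the tenant proposes): the landlord can get 12 next round, worth 0.8 × 12 = 9.6 now; the tenant offers that and keeps 230.4.
Round 1 (the landlord proposes): the tenant can get 230.4 next round, worth 0.95 × 230.4 = 218.88 now. The landlord offers 218.88 and keeps 240 − 218.88 = 21.12.

218.88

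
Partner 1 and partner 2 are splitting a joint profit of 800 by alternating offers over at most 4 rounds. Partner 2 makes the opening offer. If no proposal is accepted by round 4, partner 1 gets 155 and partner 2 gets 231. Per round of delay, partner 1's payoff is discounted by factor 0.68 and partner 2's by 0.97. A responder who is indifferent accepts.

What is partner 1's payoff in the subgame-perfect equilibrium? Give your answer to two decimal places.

271.53

Work backward from the last round.
Round 4 (partner 1 proposes): partner 2 gets 231 if talks fail, so partner 1 offers 231 and keeps 569.
Round 3 (partner 2 proposes): partner 1 can get 569 next round, worth 0.68 × 569 = 386.92 now, so partner 2 offers 386.92, keeping 413.08.
Round 2 (partner 1 proposes): partner 2 can get 413.08 next round, worth 0.97 × 413.08 = 400.6876 now, so partner 1 offers 400.6876, keeping 399.3124.
Round 1 (partner 2 proposes): partner 1 can get 399.3124 next round, worth 0.68 × 399.3124 = 271.532432 now. Partner 2 offers 271.532432 and keeps 800 − 271.532432 = 528.467568.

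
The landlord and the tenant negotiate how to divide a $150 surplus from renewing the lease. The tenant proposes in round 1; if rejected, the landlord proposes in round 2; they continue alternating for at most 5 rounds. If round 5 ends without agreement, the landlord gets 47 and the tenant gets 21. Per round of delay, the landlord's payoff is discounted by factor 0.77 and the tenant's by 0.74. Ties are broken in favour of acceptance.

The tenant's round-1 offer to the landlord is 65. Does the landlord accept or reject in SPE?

Round 5 (the tenant proposes): the landlord gets 47 if talks fail, so the tenant offers 47 and keeps 103.
Round 4 (the landlord proposes): the tenant can get 103 next round, worth 0.74 × 103 = 76.22 now, so the landlord offers 76.22, keeping 73.78.
Round 3 (the tenant proposes): the landlord can get 73.78 next round, worth 0.77 × 73.78 = 56.8106 now; the tenant offers that and keeps 93.1894.
Round 2 (the landlord proposes): the tenant can get 93.1894 next round, worth 0.74 × 93.1894 = 68.960156 now. The landlord offers 68.960156 and keeps 150 − 68.960156 = 81.039844.
So by rejecting in round 1, the landlord gets 81.039844 next round, worth 0.77 × 81.039844 = 62.40067988 now.
Offer 65 ≥ 62.40067988, so the landlord accepts.

Accept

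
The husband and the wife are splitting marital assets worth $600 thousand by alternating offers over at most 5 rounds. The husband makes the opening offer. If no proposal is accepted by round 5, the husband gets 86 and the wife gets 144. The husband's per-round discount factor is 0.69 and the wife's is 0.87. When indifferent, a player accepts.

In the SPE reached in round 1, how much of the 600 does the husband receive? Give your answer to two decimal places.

Solve by backward induction from round 5.
Round 5 (the husband proposes): the wife gets 144 if talks fail, so the husband offers 144 and keeps 456.
Round 4 (the wife proposes): the husband can get 456 next round, worth 0.69 × 456 = 314.64 now, so the wife offers 314.64, keeping 285.36.
Round 3 (the husband proposes): the wife can get 285.36 next round, worth 0.87 × 285.36 = 248.2632 now; the husband offers that and keeps 351.7368.
Round 2 (the wife proposes): the husband can get 351.7368 next round, worth 0.69 × 351.7368 = 242.698392 now; the wife offers that and keeps 357.301608.
Round 1 (the husband proposes): the wife can get 357.301608 next round, worth 0.87 × 357.301608 = 310.85239896 now; the husband offers that and keeps 289.14760104.

289.15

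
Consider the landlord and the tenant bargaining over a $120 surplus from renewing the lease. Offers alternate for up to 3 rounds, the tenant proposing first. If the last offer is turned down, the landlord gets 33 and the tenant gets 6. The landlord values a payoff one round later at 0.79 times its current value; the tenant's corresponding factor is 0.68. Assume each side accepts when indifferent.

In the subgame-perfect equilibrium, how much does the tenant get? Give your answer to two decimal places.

71.94

Round 3 (the tenant proposes): the landlord gets 33 if talks fail, so the tenant offers 33 and keeps 87.
Round 2 (the landlord proposes): the tenant can get 87 next round, worth 0.68 × 87 = 59.16 now; the landlord offers that and keeps 60.84.
Round 1 (the tenant proposes): the landlord can get 60.84 next round, worth 0.79 × 60.84 = 48.0636 now, so the tenant offers 48.0636, keeping 71.9364.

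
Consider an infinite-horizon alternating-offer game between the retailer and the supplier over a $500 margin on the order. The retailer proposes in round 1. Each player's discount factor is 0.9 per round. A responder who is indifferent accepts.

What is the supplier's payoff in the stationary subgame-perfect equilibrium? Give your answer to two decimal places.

In a stationary SPE each proposer offers the other exactly their discounted continuation value.
If the retailer keeps x when proposing and the supplier keeps y when proposing, then x = 500 − 0.9y and y = 500 − 0.9x.
Solving: x = 500(1 − 0.9) / (1 − 0.9·0.9) = 50 / 0.19 ≈ 263.1579.
The supplier gets 500 − 263.1579 ≈ 236.8421.

236.84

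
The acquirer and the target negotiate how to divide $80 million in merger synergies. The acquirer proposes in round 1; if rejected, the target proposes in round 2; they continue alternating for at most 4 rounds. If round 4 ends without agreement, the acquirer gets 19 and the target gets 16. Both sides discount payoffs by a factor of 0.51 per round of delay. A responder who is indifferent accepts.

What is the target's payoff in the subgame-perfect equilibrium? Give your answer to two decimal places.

28.08

Round 4 (the target proposes): the acquirer gets 19 if talks fail, so the target offers 19 and keeps 61.
Round 3 (the acquirer proposes): the target can get 61 next round, worth 0.51 × 61 = 31.11 now; the acquirer offers that and keeps 48.89.
Round 2 (the target proposes): the acquirer can get 48.89 next round, worth 0.51 × 48.89 = 24.9339 now, so the target offers 24.9339, keeping 55.0661.
Round 1 (the acquirer proposes): the target can get 55.0661 next round, worth 0.51 × 55.0661 = 28.083711 now; the acquirer offers that and keeps 51.916289.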